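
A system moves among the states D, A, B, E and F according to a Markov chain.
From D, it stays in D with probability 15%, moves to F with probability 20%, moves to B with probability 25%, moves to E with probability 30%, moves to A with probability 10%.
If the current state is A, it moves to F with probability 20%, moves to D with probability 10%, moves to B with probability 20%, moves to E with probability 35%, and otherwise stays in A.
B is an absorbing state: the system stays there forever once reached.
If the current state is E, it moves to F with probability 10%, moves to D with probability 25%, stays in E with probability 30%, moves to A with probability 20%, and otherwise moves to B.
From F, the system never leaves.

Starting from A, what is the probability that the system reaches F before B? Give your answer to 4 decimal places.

Let h(s) be the probability of absorption at F starting from transient state s. Then h(F) = 1 and h(B) = 0. By first-step analysis:
h(D) = 0.15·h(D) + 0.1·h(A) + 0.25·0 + 0.3·h(E) + 0.2·1
h(A) = 0.1·h(D) + 0.15·h(A) + 0.2·0 + 0.35·h(E) + 0.2·1
h(E) = 0.25·h(D) + 0.2·h(A) + 0.15·0 + 0.3·h(E) + 0.1·1
Solving: h(D) = 0.4435, h(A) = 0.4664, h(E) = 0.4345.
Starting from A, the probability is 0.4664.

0.4664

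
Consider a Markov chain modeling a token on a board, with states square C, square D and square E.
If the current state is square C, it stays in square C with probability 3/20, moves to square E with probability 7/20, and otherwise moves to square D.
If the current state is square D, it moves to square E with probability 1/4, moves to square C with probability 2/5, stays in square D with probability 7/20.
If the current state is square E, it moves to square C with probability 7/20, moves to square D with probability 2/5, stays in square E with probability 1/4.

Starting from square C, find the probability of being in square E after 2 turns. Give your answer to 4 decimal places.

0.2650

Sum over the intermediate state after 1 turn:
P = P(square C→square C)·P(square C→square E) + P(square C→square D)·P(square D→square E) + P(square C→square E)·P(square E→square E)
  = 0.15×0.35 + 0.5×0.25 + 0.35×0.25
  = 0.0525 + 0.1250 + 0.0875 = 0.2650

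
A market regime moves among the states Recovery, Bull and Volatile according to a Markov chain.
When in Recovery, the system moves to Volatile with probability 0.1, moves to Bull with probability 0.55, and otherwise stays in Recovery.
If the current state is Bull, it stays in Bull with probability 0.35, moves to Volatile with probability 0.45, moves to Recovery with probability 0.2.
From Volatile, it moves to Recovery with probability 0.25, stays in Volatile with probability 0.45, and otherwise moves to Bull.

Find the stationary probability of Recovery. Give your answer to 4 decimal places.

Let the stationary distribution be π with π = πP and π_1 + π_2 + π_3 = 1.
π_1 = 0.35·π_1 + 0.2·π_2 + 0.25·π_3
π_2 = 0.55·π_1 + 0.35·π_2 + 0.3·π_3
Solving with the normalization constraint gives π = (0.2565, 0.3833, 0.3602).
So the stationary probability of Recovery is 0.2565.

0.2565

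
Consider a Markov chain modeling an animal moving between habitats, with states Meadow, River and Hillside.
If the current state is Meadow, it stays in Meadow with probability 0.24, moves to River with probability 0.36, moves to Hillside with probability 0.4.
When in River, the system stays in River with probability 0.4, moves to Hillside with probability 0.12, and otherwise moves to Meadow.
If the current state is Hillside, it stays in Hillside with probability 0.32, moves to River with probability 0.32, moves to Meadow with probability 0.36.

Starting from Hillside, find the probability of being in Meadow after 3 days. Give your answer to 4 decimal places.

Propagate the distribution vector 3 days from Hillside.
After 0 days: (0.0000, 0.0000, 1.0000)
After 1 day: (0.3600, 0.3200, 0.3200)
After 2 days: (0.3552, 0.3600, 0.2848)
After 3 days: (0.3606, 0.3630, 0.2764)
P(in Meadow after 3 days) = 0.3606

0.3606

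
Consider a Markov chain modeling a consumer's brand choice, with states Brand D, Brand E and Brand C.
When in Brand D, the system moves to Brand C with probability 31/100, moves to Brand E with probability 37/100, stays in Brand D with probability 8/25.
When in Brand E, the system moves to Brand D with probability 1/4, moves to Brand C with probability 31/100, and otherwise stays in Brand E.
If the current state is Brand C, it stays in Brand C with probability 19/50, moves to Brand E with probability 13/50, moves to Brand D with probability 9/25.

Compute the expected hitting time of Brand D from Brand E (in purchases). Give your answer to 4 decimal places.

3.4884

Let t(s) be the expected number of purchases to first reach Brand D from state s, with t(Brand D) = 0. Conditioning on the first purchase:
t(Brand E) = 1 + 0.44·t(Brand E) + 0.31·t(Brand C)
t(Brand C) = 1 + 0.26·t(Brand E) + 0.38·t(Brand C)
Solving: t(Brand E) = 3.4884, t(Brand C) = 3.0758.
Expected purchases from Brand E to Brand D: 3.4884.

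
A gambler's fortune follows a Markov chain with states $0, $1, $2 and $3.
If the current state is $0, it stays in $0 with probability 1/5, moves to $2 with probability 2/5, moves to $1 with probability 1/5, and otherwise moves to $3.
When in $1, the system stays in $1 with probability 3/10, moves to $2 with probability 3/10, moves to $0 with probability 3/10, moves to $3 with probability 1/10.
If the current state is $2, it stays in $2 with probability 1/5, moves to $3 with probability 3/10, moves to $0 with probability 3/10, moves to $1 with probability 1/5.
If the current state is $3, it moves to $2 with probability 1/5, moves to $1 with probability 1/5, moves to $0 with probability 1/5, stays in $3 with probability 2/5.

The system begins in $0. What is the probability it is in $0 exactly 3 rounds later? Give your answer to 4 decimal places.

0.2480

Propagate the distribution vector 3 rounds from $0.
After 0 rounds: (1.0000, 0.0000, 0.0000, 0.0000)
After 1 round: (0.2000, 0.2000, 0.4000, 0.2000)
After 2 rounds: (0.2600, 0.2200, 0.2600, 0.2600)
After 3 rounds: (0.2480, 0.2220, 0.2740, 0.2560)
P(in $0 after 3 rounds) = 0.2480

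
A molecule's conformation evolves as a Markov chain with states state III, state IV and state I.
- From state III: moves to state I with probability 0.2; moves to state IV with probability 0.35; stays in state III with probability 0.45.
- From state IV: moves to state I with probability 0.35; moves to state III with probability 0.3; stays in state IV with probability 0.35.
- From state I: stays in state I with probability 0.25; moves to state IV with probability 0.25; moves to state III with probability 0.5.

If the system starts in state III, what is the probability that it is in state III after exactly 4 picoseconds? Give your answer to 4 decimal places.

Propagate the distribution vector 4 picoseconds from state III.
After 0 picoseconds: (1.0000, 0.0000, 0.0000)
After 1 picosecond: (0.4500, 0.3500, 0.2000)
After 2 picoseconds: (0.4075, 0.3300, 0.2625)
After 3 picoseconds: (0.4136, 0.3238, 0.2626)
After 4 picoseconds: (0.4146, 0.3237, 0.2617)
P(in state III after 4 picoseconds) = 0.4146

0.4146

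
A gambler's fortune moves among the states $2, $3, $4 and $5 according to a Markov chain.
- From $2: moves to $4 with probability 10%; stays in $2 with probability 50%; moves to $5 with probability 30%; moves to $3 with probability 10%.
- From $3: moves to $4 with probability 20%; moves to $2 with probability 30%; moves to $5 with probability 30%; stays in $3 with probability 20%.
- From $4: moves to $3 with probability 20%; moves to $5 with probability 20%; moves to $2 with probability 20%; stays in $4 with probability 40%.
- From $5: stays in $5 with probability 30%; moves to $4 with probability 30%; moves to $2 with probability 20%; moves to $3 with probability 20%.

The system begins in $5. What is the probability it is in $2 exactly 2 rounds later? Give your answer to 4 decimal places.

Propagate the distribution vector 2 rounds from $5.
After 0 rounds: (0.0000, 0.0000, 0.0000, 1.0000)
After 1 round: (0.2000, 0.2000, 0.3000, 0.3000)
After 2 rounds: (0.2800, 0.1800, 0.2700, 0.2700)
P(in $2 after 2 rounds) = 0.2800

0.2800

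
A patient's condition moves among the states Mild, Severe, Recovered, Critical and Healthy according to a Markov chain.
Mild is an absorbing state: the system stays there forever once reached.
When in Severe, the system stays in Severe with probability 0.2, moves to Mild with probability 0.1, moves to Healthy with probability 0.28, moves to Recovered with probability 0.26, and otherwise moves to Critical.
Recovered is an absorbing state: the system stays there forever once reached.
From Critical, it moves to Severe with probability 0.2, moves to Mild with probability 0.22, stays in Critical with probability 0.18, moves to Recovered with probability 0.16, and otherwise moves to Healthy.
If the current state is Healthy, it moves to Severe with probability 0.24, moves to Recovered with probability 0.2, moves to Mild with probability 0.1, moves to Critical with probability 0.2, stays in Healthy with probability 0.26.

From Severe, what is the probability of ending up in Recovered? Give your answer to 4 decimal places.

0.6520

Let h(s) be the probability of absorption at Recovered starting from transient state s. Then h(Recovered) = 1 and h(Mild) = 0. By first-step analysis:
h(Severe) = 0.1·0 + 0.2·h(Severe) + 0.26·1 + 0.16·h(Critical) + 0.28·h(Healthy)
h(Critical) = 0.22·0 + 0.2·h(Severe) + 0.16·1 + 0.18·h(Critical) + 0.24·h(Healthy)
h(Healthy) = 0.1·0 + 0.24·h(Severe) + 0.2·1 + 0.2·h(Critical) + 0.26·h(Healthy)
Solving: h(Severe) = 0.6520, h(Critical) = 0.5377, h(Healthy) = 0.6270.
Starting from Severe, the probability is 0.6520.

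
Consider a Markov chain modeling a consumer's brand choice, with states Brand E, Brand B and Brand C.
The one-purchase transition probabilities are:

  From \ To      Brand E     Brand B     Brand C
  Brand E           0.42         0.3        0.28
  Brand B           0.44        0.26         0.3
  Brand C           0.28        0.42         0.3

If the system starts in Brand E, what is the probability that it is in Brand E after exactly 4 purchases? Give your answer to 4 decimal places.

Propagate the distribution vector 4 purchases from Brand E.
After 0 purchases: (1.0000, 0.0000, 0.0000)
After 1 purchase: (0.4200, 0.3000, 0.2800)
After 2 purchases: (0.3868, 0.3216, 0.2916)
After 3 purchases: (0.3856, 0.3221, 0.2923)
After 4 purchases: (0.3855, 0.3222, 0.2923)
P(in Brand E after 4 purchases) = 0.3855

0.3855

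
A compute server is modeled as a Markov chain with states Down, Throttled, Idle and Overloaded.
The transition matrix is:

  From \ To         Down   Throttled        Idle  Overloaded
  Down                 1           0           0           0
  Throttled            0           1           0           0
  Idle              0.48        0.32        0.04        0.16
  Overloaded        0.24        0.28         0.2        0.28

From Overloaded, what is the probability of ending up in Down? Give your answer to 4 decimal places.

Let h(s) be the probability of absorption at Down starting from transient state s. Then h(Down) = 1 and h(Throttled) = 0. By first-step analysis:
h(Idle) = 0.48·1 + 0.32·0 + 0.04·h(Idle) + 0.16·h(Overloaded)
h(Overloaded) = 0.24·1 + 0.28·0 + 0.2·h(Idle) + 0.28·h(Overloaded)
Solving: h(Idle) = 0.5825, h(Overloaded) = 0.4951.
Starting from Overloaded, the probability is 0.4951.

0.4951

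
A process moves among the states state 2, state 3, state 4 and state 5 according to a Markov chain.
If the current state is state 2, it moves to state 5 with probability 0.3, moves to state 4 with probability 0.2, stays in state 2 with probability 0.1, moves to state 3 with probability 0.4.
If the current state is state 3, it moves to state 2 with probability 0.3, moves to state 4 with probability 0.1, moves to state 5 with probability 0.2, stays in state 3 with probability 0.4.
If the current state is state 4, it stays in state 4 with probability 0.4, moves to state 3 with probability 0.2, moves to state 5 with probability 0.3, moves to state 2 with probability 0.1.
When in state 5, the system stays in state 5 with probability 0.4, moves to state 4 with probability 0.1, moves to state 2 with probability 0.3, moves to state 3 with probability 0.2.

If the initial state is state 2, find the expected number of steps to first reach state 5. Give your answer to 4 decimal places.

3.7864

Let t(s) be the expected number of steps to first reach state 5 from state s, with t(state 5) = 0. Conditioning on the first step:
t(state 2) = 1 + 0.1·t(state 2) + 0.4·t(state 3) + 0.2·t(state 4)
t(state 3) = 1 + 0.3·t(state 2) + 0.4·t(state 3) + 0.1·t(state 4)
t(state 4) = 1 + 0.1·t(state 2) + 0.2·t(state 3) + 0.4·t(state 4)
Solving: t(state 2) = 3.7864, t(state 3) = 4.1748, t(state 4) = 3.6893.
Expected steps from state 2 to state 5: 3.7864.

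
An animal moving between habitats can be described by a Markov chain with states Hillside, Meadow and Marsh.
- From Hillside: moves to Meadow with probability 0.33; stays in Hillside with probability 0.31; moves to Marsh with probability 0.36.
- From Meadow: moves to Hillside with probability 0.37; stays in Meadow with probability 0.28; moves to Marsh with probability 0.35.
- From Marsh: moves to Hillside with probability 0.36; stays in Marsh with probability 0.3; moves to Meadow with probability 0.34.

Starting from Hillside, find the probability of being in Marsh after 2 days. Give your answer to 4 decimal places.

0.3351

Sum over the intermediate state after 1 day:
P = P(Hillside→Hillside)·P(Hillside→Marsh) + P(Hillside→Meadow)·P(Meadow→Marsh) + P(Hillside→Marsh)·P(Marsh→Marsh)
  = 0.31×0.36 + 0.33×0.35 + 0.36×0.3
  = 0.1116 + 0.1155 + 0.1080 = 0.3351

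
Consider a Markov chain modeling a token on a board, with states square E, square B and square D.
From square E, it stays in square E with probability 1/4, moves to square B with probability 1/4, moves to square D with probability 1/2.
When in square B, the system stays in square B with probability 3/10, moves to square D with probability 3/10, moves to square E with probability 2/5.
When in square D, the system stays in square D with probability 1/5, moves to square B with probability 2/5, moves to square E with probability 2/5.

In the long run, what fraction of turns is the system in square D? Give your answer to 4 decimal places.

0.3360

Let the stationary distribution be π with π = πP and π_1 + π_2 + π_3 = 1.
π_1 = 0.25·π_1 + 0.4·π_2 + 0.4·π_3
π_2 = 0.25·π_1 + 0.3·π_2 + 0.4·π_3
Solving with the normalization constraint gives π = (0.3478, 0.3162, 0.3360).
So the stationary probability of square D is 0.3360.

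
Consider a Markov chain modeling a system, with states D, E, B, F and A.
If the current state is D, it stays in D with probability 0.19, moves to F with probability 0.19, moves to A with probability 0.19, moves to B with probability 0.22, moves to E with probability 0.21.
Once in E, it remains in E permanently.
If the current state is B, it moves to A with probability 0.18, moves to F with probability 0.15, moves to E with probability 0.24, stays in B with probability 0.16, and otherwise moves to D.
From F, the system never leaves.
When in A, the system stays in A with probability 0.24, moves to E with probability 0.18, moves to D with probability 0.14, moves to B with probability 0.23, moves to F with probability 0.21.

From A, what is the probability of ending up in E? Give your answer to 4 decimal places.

0.5056

Let h(s) be the probability of absorption at E starting from transient state s. Then h(E) = 1 and h(F) = 0. By first-step analysis:
h(D) = 0.19·h(D) + 0.21·1 + 0.22·h(B) + 0.19·0 + 0.19·h(A)
h(B) = 0.27·h(D) + 0.24·1 + 0.16·h(B) + 0.15·0 + 0.18·h(A)
h(A) = 0.14·h(D) + 0.18·1 + 0.23·h(B) + 0.21·0 + 0.24·h(A)
Solving: h(D) = 0.5313, h(B) = 0.5648, h(A) = 0.5056.
Starting from A, the probability is 0.5056.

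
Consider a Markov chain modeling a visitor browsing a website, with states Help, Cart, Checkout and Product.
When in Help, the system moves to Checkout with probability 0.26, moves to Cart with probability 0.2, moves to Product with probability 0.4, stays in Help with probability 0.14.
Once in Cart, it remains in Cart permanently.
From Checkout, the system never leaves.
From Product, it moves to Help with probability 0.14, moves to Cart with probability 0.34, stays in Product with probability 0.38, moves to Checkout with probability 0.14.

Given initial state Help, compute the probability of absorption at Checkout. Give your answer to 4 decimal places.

0.4552

Let h(s) be the probability of absorption at Checkout starting from transient state s. Then h(Checkout) = 1 and h(Cart) = 0. By first-step analysis:
h(Help) = 0.14·h(Help) + 0.2·0 + 0.26·1 + 0.4·h(Product)
h(Product) = 0.14·h(Help) + 0.34·0 + 0.14·1 + 0.38·h(Product)
Solving: h(Help) = 0.4552, h(Product) = 0.3286.
Starting from Help, the probability is 0.4552.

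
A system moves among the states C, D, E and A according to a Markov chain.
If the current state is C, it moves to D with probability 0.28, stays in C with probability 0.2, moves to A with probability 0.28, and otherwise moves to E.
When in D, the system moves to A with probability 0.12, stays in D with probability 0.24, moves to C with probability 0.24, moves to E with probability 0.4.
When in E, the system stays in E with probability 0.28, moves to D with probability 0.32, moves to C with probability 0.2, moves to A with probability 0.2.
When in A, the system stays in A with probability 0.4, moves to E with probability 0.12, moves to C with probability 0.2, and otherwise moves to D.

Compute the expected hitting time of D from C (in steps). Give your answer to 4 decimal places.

3.4661

Let t(s) be the expected number of steps to first reach D from state s, with t(D) = 0. Conditioning on the first step:
t(C) = 1 + 0.2·t(C) + 0.24·t(E) + 0.28·t(A)
t(E) = 1 + 0.2·t(C) + 0.28·t(E) + 0.2·t(A)
t(A) = 1 + 0.2·t(C) + 0.12·t(E) + 0.4·t(A)
Solving: t(C) = 3.4661, t(E) = 3.3201, t(A) = 3.4861.
Expected steps from C to D: 3.4661.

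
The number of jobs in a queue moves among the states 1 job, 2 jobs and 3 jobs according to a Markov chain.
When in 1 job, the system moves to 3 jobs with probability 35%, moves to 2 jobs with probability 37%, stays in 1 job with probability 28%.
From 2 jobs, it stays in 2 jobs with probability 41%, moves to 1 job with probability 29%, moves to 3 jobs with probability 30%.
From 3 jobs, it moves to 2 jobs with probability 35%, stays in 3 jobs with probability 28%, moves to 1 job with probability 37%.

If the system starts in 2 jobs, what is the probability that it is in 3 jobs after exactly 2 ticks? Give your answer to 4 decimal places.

Sum over the intermediate state after 1 tick:
P = P(2 jobs→1 job)·P(1 job→3 jobs) + P(2 jobs→2 jobs)·P(2 jobs→3 jobs) + P(2 jobs→3 jobs)·P(3 jobs→3 jobs)
  = 0.29×0.35 + 0.41×0.3 + 0.3×0.28
  = 0.1015 + 0.1230 + 0.0840 = 0.3085

0.3085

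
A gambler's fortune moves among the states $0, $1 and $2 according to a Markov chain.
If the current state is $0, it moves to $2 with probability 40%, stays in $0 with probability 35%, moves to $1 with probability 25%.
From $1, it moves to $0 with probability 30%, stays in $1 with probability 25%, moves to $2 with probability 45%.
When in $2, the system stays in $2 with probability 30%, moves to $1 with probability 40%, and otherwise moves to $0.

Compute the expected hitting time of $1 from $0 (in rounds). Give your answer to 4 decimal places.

Let t(s) be the expected number of rounds to first reach $1 from state s, with t($1) = 0. Conditioning on the first round:
t($0) = 1 + 0.35·t($0) + 0.4·t($2)
t($2) = 1 + 0.3·t($0) + 0.3·t($2)
Solving: t($0) = 3.2836, t($2) = 2.8358.
Expected rounds from $0 to $1: 3.2836.

3.2836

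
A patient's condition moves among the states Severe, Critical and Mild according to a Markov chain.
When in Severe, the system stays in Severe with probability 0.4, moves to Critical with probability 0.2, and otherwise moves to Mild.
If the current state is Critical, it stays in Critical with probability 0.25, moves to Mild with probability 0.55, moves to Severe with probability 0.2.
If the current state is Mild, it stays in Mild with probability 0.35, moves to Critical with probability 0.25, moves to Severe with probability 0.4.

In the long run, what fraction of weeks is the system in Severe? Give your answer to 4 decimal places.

Let the stationary distribution be π with π = πP and π_1 + π_2 + π_3 = 1.
π_1 = 0.4·π_1 + 0.2·π_2 + 0.4·π_3
π_2 = 0.2·π_1 + 0.25·π_2 + 0.25·π_3
Solving with the normalization constraint gives π = (0.3535, 0.2323, 0.4141).
So the stationary probability of Severe is 0.3535.

0.3535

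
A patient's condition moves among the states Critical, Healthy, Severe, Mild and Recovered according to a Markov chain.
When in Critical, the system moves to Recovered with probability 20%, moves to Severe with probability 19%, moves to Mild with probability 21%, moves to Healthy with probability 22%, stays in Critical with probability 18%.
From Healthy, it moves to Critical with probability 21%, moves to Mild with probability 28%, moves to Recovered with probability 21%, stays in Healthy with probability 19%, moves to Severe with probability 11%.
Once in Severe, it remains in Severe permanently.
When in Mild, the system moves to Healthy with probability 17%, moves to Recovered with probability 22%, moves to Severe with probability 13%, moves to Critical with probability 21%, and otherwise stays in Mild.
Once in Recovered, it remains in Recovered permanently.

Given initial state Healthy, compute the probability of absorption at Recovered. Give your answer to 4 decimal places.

Let h(s) be the probability of absorption at Recovered starting from transient state s. Then h(Recovered) = 1 and h(Severe) = 0. By first-step analysis:
h(Critical) = 0.18·h(Critical) + 0.22·h(Healthy) + 0.19·0 + 0.21·h(Mild) + 0.2·1
h(Healthy) = 0.21·h(Critical) + 0.19·h(Healthy) + 0.11·0 + 0.28·h(Mild) + 0.21·1
h(Mild) = 0.21·h(Critical) + 0.17·h(Healthy) + 0.13·0 + 0.27·h(Mild) + 0.22·1
Solving: h(Critical) = 0.5645, h(Healthy) = 0.6155, h(Mild) = 0.6071.
Starting from Healthy, the probability is 0.6155.

0.6155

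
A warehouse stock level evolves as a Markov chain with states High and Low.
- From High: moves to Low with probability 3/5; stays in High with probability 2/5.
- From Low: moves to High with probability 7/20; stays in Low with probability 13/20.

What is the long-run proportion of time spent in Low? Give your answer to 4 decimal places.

Let the stationary distribution be π with π = πP and π_1 + π_2 = 1.
π_1 = 0.4·π_1 + 0.35·π_2
Solving with the normalization constraint gives π = (0.3684, 0.6316).
So the stationary probability of Low is 0.6316.

0.6316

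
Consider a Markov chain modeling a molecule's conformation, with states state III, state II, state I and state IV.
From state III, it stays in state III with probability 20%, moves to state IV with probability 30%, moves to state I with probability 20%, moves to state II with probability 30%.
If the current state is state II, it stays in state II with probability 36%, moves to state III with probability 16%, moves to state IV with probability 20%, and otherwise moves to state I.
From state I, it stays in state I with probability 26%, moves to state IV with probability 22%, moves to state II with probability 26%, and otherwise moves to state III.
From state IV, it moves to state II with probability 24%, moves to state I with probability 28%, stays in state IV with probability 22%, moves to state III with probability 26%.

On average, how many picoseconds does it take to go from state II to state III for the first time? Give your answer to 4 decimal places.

Let t(s) be the expected number of picoseconds to first reach state III from state s, with t(state III) = 0. Conditioning on the first picosecond:
t(state II) = 1 + 0.36·t(state II) + 0.28·t(state I) + 0.2·t(state IV)
t(state I) = 1 + 0.26·t(state II) + 0.26·t(state I) + 0.22·t(state IV)
t(state IV) = 1 + 0.24·t(state II) + 0.28·t(state I) + 0.22·t(state IV)
Solving: t(state II) = 4.7980, t(state I) = 4.3180, t(state IV) = 4.3084.
Expected picoseconds from state II to state III: 4.7980.

4.7980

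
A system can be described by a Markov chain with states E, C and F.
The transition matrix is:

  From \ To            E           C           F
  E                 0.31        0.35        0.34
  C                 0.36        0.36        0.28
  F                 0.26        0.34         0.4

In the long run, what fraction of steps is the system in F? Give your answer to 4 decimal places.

Let the stationary distribution be π with π = πP and π_1 + π_2 + π_3 = 1.
π_1 = 0.31·π_1 + 0.36·π_2 + 0.26·π_3
π_2 = 0.35·π_1 + 0.36·π_2 + 0.34·π_3
Solving with the normalization constraint gives π = (0.3105, 0.3501, 0.3394).
So the stationary probability of F is 0.3394.

0.3394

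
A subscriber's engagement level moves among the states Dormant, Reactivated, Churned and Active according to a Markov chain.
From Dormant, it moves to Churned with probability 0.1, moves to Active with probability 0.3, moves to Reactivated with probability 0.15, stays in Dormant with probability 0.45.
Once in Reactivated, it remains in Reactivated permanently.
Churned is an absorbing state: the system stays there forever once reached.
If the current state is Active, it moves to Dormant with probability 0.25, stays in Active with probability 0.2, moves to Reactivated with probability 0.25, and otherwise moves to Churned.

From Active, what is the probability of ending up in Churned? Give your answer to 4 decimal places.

0.5205

Let h(s) be the probability of absorption at Churned starting from transient state s. Then h(Churned) = 1 and h(Reactivated) = 0. By first-step analysis:
h(Dormant) = 0.45·h(Dormant) + 0.15·0 + 0.1·1 + 0.3·h(Active)
h(Active) = 0.25·h(Dormant) + 0.25·0 + 0.3·1 + 0.2·h(Active)
Solving: h(Dormant) = 0.4658, h(Active) = 0.5205.
Starting from Active, the probability is 0.5205.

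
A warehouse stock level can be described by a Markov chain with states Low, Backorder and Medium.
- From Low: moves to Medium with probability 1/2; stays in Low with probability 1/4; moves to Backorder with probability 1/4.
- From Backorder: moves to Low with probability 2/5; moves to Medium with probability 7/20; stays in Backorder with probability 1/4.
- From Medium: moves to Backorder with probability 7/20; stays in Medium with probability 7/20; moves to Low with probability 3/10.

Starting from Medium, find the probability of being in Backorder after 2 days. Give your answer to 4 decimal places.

0.2850

Sum over the intermediate state after 1 day:
P = P(Medium→Low)·P(Low→Backorder) + P(Medium→Backorder)·P(Backorder→Backorder) + P(Medium→Medium)·P(Medium→Backorder)
  = 0.3×0.25 + 0.35×0.25 + 0.35×0.35
  = 0.0750 + 0.0875 + 0.1225 = 0.2850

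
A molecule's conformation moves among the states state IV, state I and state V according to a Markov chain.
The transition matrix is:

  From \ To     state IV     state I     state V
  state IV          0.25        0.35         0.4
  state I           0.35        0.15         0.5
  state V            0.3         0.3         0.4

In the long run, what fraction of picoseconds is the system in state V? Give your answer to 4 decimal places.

0.4274

Let the stationary distribution be π with π = πP and π_1 + π_2 + π_3 = 1.
π_1 = 0.25·π_1 + 0.35·π_2 + 0.3·π_3
π_2 = 0.35·π_1 + 0.15·π_2 + 0.3·π_3
Solving with the normalization constraint gives π = (0.2988, 0.2739, 0.4274).
So the stationary probability of state V is 0.4274.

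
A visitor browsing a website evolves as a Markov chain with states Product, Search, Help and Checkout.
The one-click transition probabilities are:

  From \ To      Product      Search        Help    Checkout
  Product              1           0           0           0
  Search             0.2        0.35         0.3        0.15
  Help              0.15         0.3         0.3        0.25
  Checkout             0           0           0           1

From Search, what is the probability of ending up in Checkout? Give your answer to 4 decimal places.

0.4932

Let h(s) be the probability of absorption at Checkout starting from transient state s. Then h(Checkout) = 1 and h(Product) = 0. By first-step analysis:
h(Search) = 0.2·0 + 0.35·h(Search) + 0.3·h(Help) + 0.15·1
h(Help) = 0.15·0 + 0.3·h(Search) + 0.3·h(Help) + 0.25·1
Solving: h(Search) = 0.4932, h(Help) = 0.5685.
Starting from Search, the probability is 0.4932.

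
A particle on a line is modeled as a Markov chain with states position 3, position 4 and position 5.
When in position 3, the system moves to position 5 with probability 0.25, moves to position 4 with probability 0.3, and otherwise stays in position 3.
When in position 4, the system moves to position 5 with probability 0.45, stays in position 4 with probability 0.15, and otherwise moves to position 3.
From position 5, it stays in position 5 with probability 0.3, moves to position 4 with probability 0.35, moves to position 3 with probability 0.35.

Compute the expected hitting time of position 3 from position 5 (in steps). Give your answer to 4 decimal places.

Let t(s) be the expected number of steps to first reach position 3 from state s, with t(position 3) = 0. Conditioning on the first step:
t(position 4) = 1 + 0.15·t(position 4) + 0.45·t(position 5)
t(position 5) = 1 + 0.35·t(position 4) + 0.3·t(position 5)
Solving: t(position 4) = 2.6286, t(position 5) = 2.7429.
Expected steps from position 5 to position 3: 2.7429.

2.7429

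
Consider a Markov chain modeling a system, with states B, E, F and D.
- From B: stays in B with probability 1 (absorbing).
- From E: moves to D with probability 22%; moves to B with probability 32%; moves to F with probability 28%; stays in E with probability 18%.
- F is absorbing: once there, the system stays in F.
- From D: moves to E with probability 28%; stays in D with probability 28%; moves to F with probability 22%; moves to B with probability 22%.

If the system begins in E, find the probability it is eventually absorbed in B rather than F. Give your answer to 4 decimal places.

Let h(s) be the probability of absorption at B starting from transient state s. Then h(B) = 1 and h(F) = 0. By first-step analysis:
h(E) = 0.32·1 + 0.18·h(E) + 0.28·0 + 0.22·h(D)
h(D) = 0.22·1 + 0.28·h(E) + 0.22·0 + 0.28·h(D)
Solving: h(E) = 0.5272, h(D) = 0.5106.
Starting from E, the probability is 0.5272.

0.5272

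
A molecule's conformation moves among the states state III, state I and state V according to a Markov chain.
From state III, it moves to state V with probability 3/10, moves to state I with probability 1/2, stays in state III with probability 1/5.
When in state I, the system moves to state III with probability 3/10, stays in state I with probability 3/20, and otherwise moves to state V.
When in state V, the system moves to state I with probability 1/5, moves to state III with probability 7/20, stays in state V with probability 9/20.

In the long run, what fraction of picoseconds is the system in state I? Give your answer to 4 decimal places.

0.2740

Let the stationary distribution be π with π = πP and π_1 + π_2 + π_3 = 1.
π_1 = 0.2·π_1 + 0.3·π_2 + 0.35·π_3
π_2 = 0.5·π_1 + 0.15·π_2 + 0.2·π_3
Solving with the normalization constraint gives π = (0.2924, 0.2740, 0.4335).
So the stationary probability of state I is 0.2740.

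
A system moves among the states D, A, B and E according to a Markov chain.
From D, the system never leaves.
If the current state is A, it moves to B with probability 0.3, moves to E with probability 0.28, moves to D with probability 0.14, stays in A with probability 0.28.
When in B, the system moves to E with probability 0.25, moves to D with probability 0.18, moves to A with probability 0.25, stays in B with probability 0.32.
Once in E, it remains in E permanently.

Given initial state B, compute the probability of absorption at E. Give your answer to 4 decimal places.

Let h(s) be the probability of absorption at E starting from transient state s. Then h(E) = 1 and h(D) = 0. By first-step analysis:
h(A) = 0.14·0 + 0.28·h(A) + 0.3·h(B) + 0.28·1
h(B) = 0.18·0 + 0.25·h(A) + 0.32·h(B) + 0.25·1
Solving: h(A) = 0.6401, h(B) = 0.6030.
Starting from B, the probability is 0.6030.

0.6030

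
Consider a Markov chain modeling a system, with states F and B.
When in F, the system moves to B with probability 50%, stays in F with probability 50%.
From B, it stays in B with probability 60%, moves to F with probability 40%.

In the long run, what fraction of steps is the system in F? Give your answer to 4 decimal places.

0.4444

Let the stationary distribution be π with π = πP and π_1 + π_2 = 1.
π_1 = 0.5·π_1 + 0.4·π_2
Solving with the normalization constraint gives π = (0.4444, 0.5556).
So the stationary probability of F is 0.4444.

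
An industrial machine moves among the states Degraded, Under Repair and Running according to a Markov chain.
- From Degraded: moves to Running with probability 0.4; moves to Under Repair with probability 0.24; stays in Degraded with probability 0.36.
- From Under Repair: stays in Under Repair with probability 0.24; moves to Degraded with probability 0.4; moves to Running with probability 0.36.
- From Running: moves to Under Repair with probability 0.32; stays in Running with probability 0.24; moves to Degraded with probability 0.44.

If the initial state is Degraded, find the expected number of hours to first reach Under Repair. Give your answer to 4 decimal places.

3.7371

Let t(s) be the expected number of hours to first reach Under Repair from state s, with t(Under Repair) = 0. Conditioning on the first hour:
t(Degraded) = 1 + 0.36·t(Degraded) + 0.4·t(Running)
t(Running) = 1 + 0.44·t(Degraded) + 0.24·t(Running)
Solving: t(Degraded) = 3.7371, t(Running) = 3.4794.
Expected hours from Degraded to Under Repair: 3.7371.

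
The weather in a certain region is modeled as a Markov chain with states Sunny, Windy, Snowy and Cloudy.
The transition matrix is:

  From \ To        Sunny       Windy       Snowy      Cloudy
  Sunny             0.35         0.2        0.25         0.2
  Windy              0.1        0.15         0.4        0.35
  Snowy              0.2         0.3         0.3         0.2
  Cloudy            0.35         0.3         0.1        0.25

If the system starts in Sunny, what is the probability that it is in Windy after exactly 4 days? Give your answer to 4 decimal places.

Propagate the distribution vector 4 days from Sunny.
After 0 days: (1.0000, 0.0000, 0.0000, 0.0000)
After 1 day: (0.3500, 0.2000, 0.2500, 0.2000)
After 2 days: (0.2625, 0.2350, 0.2625, 0.2400)
After 3 days: (0.2519, 0.2385, 0.2624, 0.2473)
After 4 days: (0.2510, 0.2390, 0.2618, 0.2481)
P(in Windy after 4 days) = 0.2390

0.2390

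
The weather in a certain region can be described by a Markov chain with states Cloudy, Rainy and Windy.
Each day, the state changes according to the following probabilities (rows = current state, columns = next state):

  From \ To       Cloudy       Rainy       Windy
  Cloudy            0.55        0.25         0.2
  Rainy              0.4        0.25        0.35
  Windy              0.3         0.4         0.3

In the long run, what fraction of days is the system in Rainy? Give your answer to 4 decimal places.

0.2906

Let the stationary distribution be π with π = πP and π_1 + π_2 + π_3 = 1.
π_1 = 0.55·π_1 + 0.4·π_2 + 0.3·π_3
π_2 = 0.25·π_1 + 0.25·π_2 + 0.4·π_3
Solving with the normalization constraint gives π = (0.4387, 0.2906, 0.2707).
So the stationary probability of Rainy is 0.2906.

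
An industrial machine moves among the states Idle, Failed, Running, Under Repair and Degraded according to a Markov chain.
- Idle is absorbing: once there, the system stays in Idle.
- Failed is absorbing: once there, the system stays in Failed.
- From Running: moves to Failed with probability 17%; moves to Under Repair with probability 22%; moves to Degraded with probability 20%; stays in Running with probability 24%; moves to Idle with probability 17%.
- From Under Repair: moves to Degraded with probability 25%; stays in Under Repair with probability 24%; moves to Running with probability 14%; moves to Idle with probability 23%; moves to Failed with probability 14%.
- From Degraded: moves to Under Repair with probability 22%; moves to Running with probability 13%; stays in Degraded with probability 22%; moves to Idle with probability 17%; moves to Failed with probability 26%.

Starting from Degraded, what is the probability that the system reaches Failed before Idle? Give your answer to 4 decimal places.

Let h(s) be the probability of absorption at Failed starting from transient state s. Then h(Failed) = 1 and h(Idle) = 0. By first-step analysis:
h(Running) = 0.17·0 + 0.17·1 + 0.24·h(Running) + 0.22·h(Under Repair) + 0.2·h(Degraded)
h(Under Repair) = 0.23·0 + 0.14·1 + 0.14·h(Running) + 0.24·h(Under Repair) + 0.25·h(Degraded)
h(Degraded) = 0.17·0 + 0.26·1 + 0.13·h(Running) + 0.22·h(Under Repair) + 0.22·h(Degraded)
Solving: h(Running) = 0.4989, h(Under Repair) = 0.4554, h(Degraded) = 0.5449.
Starting from Degraded, the probability is 0.5449.

0.5449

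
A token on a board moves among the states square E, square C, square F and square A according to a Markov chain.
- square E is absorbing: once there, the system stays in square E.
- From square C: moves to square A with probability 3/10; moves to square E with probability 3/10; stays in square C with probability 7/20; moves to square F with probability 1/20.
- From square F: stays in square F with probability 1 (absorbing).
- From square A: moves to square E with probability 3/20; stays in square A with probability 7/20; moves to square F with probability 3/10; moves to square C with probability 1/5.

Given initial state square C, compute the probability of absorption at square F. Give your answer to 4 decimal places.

0.3379

Let h(s) be the probability of absorption at square F starting from transient state s. Then h(square F) = 1 and h(square E) = 0. By first-step analysis:
h(square C) = 0.3·0 + 0.35·h(square C) + 0.05·1 + 0.3·h(square A)
h(square A) = 0.15·0 + 0.2·h(square C) + 0.3·1 + 0.35·h(square A)
Solving: h(square C) = 0.3379, h(square A) = 0.5655.
Starting from square C, the probability is 0.3379.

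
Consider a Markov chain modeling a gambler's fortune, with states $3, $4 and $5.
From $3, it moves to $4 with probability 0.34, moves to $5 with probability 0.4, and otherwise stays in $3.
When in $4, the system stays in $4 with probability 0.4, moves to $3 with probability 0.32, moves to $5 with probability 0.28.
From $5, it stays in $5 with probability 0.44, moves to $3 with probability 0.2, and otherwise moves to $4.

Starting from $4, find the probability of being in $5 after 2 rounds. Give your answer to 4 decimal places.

0.3632

Sum over the intermediate state after 1 round:
P = P($4→$3)·P($3→$5) + P($4→$4)·P($4→$5) + P($4→$5)·P($5→$5)
  = 0.32×0.4 + 0.4×0.28 + 0.28×0.44
  = 0.1280 + 0.1120 + 0.1232 = 0.3632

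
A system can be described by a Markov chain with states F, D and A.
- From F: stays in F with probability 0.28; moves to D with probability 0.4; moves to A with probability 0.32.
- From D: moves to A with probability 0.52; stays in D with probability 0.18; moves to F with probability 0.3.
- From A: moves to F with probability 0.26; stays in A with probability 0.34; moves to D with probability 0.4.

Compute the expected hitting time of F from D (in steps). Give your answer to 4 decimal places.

3.5414

Let t(s) be the expected number of steps to first reach F from state s, with t(F) = 0. Conditioning on the first step:
t(D) = 1 + 0.18·t(D) + 0.52·t(A)
t(A) = 1 + 0.4·t(D) + 0.34·t(A)
Solving: t(D) = 3.5414, t(A) = 3.6615.
Expected steps from D to F: 3.5414.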